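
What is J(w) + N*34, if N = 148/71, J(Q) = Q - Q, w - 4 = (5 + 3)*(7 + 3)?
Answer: 5032/71 ≈ 70.873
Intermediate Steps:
w = 84 (w = 4 + (5 + 3)*(7 + 3) = 4 + 8*10 = 4 + 80 = 84)
J(Q) = 0
N = 148/71 (N = 148*(1/71) = 148/71 ≈ 2.0845)
J(w) + N*34 = 0 + (148/71)*34 = 0 + 5032/71 = 5032/71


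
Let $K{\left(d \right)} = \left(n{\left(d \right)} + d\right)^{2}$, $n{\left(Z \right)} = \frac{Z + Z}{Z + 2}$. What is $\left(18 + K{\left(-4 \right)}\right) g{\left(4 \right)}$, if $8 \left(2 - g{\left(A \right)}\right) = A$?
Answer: $27$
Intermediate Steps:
$n{\left(Z \right)} = \frac{2 Z}{2 + Z}$
$g{\left(A \right)} = 2 - \frac{A}{8}$
$K{\left(d \right)} = \left(d + \frac{2 d}{2 + d}\right)^{2}$ ($K{\left(d \right)} = \left(\frac{2 d}{2 + d} + d\right)^{2} = \left(d + \frac{2 d}{2 + d}\right)^{2}$)
$\left(18 + K{\left(-4 \right)}\right) g{\left(4 \right)} = \left(18 + \frac{\left(-4\right)^{2} \left(4 - 4\right)^{2}}{\left(2 - 4\right)^{2}}\right) \left(2 - \frac{1}{2}\right) = \left(18 + \frac{16 \cdot 0^{2}}{4}\right) \left(2 - \frac{1}{2}\right) = \left(18 + 16 \cdot \frac{1}{4} \cdot 0\right) \frac{3}{2} = \left(18 + 0\right) \frac{3}{2} = 18 \cdot \frac{3}{2} = 27$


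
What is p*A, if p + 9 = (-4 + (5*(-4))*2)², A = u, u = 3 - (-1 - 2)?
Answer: 11562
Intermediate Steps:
u = 6 (u = 3 - 1*(-3) = 3 + 3 = 6)
A = 6
p = 1927 (p = -9 + (-4 + (5*(-4))*2)² = -9 + (-4 - 20*2)² = -9 + (-4 - 40)² = -9 + (-44)² = -9 + 1936 = 1927)
p*A = 1927*6 = 11562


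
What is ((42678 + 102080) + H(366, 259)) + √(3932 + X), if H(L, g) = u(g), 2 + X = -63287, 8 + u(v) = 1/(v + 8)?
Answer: 38648251/267 + I*√59357 ≈ 1.4475e+5 + 243.63*I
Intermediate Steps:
u(v) = -8 + 1/(8 + v) (u(v) = -8 + 1/(v + 8) = -8 + 1/(8 + v))
X = -63289 (X = -2 - 63287 = -63289)
H(L, g) = (-63 - 8*g)/(8 + g)
((42678 + 102080) + H(366, 259)) + √(3932 + X) = ((42678 + 102080) + (-63 - 8*259)/(8 + 259)) + √(3932 - 63289) = (144758 + (-63 - 2072)/267) + √(-59357) = (144758 + (1/267)*(-2135)) + I*√59357 = (144758 - 2135/267) + I*√59357 = 38648251/267 + I*√59357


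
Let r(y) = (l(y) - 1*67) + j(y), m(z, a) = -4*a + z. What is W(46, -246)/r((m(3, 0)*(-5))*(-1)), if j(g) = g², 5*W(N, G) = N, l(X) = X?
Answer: 46/865 ≈ 0.053179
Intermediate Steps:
W(N, G) = N/5
m(z, a) = z - 4*a
r(y) = -67 + y + y² (r(y) = (y - 1*67) + y² = (y - 67) + y² = (-67 + y) + y² = -67 + y + y²)
W(46, -246)/r((m(3, 0)*(-5))*(-1)) = ((⅕)*46)/(-67 + ((3 - 4*0)*(-5))*(-1) + (((3 - 4*0)*(-5))*(-1))²) = 46/(5*(-67 + ((3 + 0)*(-5))*(-1) + (((3 + 0)*(-5))*(-1))²)) = 46/(5*(-67 + (3*(-5))*(-1) + ((3*(-5))*(-1))²)) = 46/(5*(-67 - 15*(-1) + (-15*(-1))²)) = 46/(5*(-67 + 15 + 15²)) = 46/(5*(-67 + 15 + 225)) = (46/5)/173 = (46/5)*(1/173) = 46/865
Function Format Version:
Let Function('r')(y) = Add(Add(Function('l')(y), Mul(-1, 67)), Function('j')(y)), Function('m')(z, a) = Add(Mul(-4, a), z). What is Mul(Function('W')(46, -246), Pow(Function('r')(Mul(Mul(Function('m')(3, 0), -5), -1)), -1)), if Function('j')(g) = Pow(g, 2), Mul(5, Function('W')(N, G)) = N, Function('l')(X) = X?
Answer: Rational(46, 865) ≈ 0.053179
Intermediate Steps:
Function('W')(N, G) = Mul(Rational(1, 5), N)
Function('m')(z, a) = Add(z, Mul(-4, a))
Function('r')(y) = Add(-67, y, Pow(y, 2)) (Function('r')(y) = Add(Add(y, Mul(-1, 67)), Pow(y, 2)) = Add(Add(y, -67), Pow(y, 2)) = Add(Add(-67, y), Pow(y, 2)) = Add(-67, y, Pow(y, 2)))
Mul(Function('W')(46, -246), Pow(Function('r')(Mul(Mul(Function('m')(3, 0), -5), -1)), -1)) = Mul(Mul(Rational(1, 5), 46), Pow(Add(-67, Mul(Mul(Add(3, Mul(-4, 0)), -5), -1), Pow(Mul(Mul(Add(3, Mul(-4, 0)), -5), -1), 2)), -1)) = Mul(Rational(46, 5), Pow(Add(-67, Mul(Mul(Add(3, 0), -5), -1), Pow(Mul(Mul(Add(3, 0), -5), -1), 2)), -1)) = Mul(Rational(46, 5), Pow(Add(-67, Mul(Mul(3, -5), -1), Pow(Mul(Mul(3, -5), -1), 2)), -1)) = Mul(Rational(46, 5), Pow(Add(-67, Mul(-15, -1), Pow(Mul(-15, -1), 2)), -1)) = Mul(Rational(46, 5), Pow(Add(-67, 15, Pow(15, 2)), -1)) = Mul(Rational(46, 5), Pow(Add(-67, 15, 225), -1)) = Mul(Rational(46, 5), Pow(173, -1)) = Mul(Rational(46, 5), Rational(1, 173)) = Rational(46, 865)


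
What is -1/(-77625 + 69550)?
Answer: 1/8075 ≈ 0.00012384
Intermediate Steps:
-1/(-77625 + 69550) = -1/(-8075) = -1*(-1/8075) = 1/8075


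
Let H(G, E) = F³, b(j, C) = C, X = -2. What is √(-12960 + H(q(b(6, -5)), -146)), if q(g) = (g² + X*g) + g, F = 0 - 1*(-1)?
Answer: I*√12959 ≈ 113.84*I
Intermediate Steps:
F = 1 (F = 0 + 1 = 1)
q(g) = g² - g (q(g) = (g² - 2*g) + g = g² - g)
H(G, E) = 1 (H(G, E) = 1³ = 1)
√(-12960 + H(q(b(6, -5)), -146)) = √(-12960 + 1) = √(-12959) = I*√12959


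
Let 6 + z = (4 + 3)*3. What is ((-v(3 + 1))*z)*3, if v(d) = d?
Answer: -180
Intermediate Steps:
z = 15 (z = -6 + (4 + 3)*3 = -6 + 7*3 = -6 + 21 = 15)
((-v(3 + 1))*z)*3 = (-(3 + 1)*15)*3 = (-1*4*15)*3 = -4*15*3 = -60*3 = -180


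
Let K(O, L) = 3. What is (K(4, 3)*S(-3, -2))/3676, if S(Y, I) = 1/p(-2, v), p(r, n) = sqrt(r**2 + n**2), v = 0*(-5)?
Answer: 3/7352 ≈ 0.00040805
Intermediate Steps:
v = 0
p(r, n) = sqrt(n**2 + r**2)
S(Y, I) = 1/2 (S(Y, I) = 1/(sqrt(0**2 + (-2)**2)) = 1/(sqrt(0 + 4)) = 1/(sqrt(4)) = 1/2)
(K(4, 3)*S(-3, -2))/3676 = (3*(1/2))/3676 = (3/2)*(1/3676) = 3/7352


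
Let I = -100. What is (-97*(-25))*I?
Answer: -242500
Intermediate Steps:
(-97*(-25))*I = -97*(-25)*(-100) = 2425*(-100) = -242500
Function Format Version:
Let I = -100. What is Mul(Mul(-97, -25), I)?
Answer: -242500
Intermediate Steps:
Mul(Mul(-97, -25), I) = Mul(Mul(-97, -25), -100) = Mul(2425, -100) = -242500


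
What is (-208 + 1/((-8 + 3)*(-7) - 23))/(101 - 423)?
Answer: 2495/3864 ≈ 0.64570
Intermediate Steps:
(-208 + 1/((-8 + 3)*(-7) - 23))/(101 - 423) = (-208 + 1/(-5*(-7) - 23))/(-322) = (-208 + 1/(35 - 23))*(-1/322) = (-208 + 1/12)*(-1/322) = -2495/12*(-1/322) = 2495/3864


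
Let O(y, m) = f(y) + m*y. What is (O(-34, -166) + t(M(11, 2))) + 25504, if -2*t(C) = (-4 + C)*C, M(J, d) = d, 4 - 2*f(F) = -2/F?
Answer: 1059167/34 ≈ 31152.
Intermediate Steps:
f(F) = 2 + 1/F (f(F) = 2 - (-1)/F = 2 + 1/F)
O(y, m) = 2 + 1/y + m*y (O(y, m) = (2 + 1/y) + m*y = 2 + 1/y + m*y)
t(C) = -C*(-4 + C)/2 (t(C) = -(-4 + C)*C/2 = -C*(-4 + C)/2)
(O(-34, -166) + t(M(11, 2))) + 25504 = ((2 + 1/(-34) - 166*(-34)) + (1/2)*2*(4 - 1*2)) + 25504 = ((2 - 1/34 + 5644) + (1/2)*2*(4 - 2)) + 25504 = (191963/34 + (1/2)*2*2) + 25504 = (191963/34 + 2) + 25504 = 192031/34 + 25504 = 1059167/34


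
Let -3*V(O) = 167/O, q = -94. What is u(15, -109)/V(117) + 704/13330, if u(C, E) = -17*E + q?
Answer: -4114972201/1113055 ≈ -3697.0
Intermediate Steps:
V(O) = -167/(3*O)
u(C, E) = -94 - 17*E (u(C, E) = -17*E - 94 = -94 - 17*E)
u(15, -109)/V(117) + 704/13330 = (-94 - 17*(-109))/((-167/3/117)) + 704/13330 = (-94 + 1853)/((-167/3*1/117)) + 704*(1/13330) = 1759/(-167/351) + 352/6665 = 1759*(-351/167) + 352/6665 = -617409/167 + 352/6665 = -4114972201/1113055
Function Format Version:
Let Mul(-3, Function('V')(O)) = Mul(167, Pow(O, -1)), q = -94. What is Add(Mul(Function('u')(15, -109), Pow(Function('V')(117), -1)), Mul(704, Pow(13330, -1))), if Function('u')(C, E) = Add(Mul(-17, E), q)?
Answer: Rational(-4114972201, 1113055) ≈ -3697.0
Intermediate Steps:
Function('V')(O) = Mul(Rational(-167, 3), Pow(O, -1)) (Function('V')(O) = Mul(Rational(-1, 3), Mul(167, Pow(O, -1))) = Mul(Rational(-167, 3), Pow(O, -1)))
Function('u')(C, E) = Add(-94, Mul(-17, E)) (Function('u')(C, E) = Add(Mul(-17, E), -94) = Add(-94, Mul(-17, E)))
Add(Mul(Function('u')(15, -109), Pow(Function('V')(117), -1)), Mul(704, Pow(13330, -1))) = Add(Mul(Add(-94, Mul(-17, -109)), Pow(Mul(Rational(-167, 3), Pow(117, -1)), -1)), Mul(704, Pow(13330, -1))) = Add(Mul(Add(-94, 1853), Pow(Mul(Rational(-167, 3), Rational(1, 117)), -1)), Mul(704, Rational(1, 13330))) = Add(Mul(1759, Pow(Rational(-167, 351), -1)), Rational(352, 6665)) = Add(Mul(1759, Rational(-351, 167)), Rational(352, 6665)) = Add(Rational(-617409, 167), Rational(352, 6665)) = Rational(-4114972201, 1113055)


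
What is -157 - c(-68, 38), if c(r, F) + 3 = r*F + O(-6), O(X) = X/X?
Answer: 2429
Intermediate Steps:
O(X) = 1
c(r, F) = -2 + F*r (c(r, F) = -3 + (r*F + 1) = -3 + (F*r + 1) = -3 + (1 + F*r) = -2 + F*r)
-157 - c(-68, 38) = -157 - (-2 + 38*(-68)) = -157 - (-2 - 2584) = -157 - 1*(-2586) = -157 + 2586 = 2429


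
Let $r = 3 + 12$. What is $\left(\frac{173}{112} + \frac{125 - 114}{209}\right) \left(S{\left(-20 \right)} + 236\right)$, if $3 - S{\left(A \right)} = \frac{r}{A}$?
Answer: $\frac{465663}{1216} \approx 382.95$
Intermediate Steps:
$r = 15$
$S{\left(A \right)} = 3 - \frac{15}{A}$
$\left(\frac{173}{112} + \frac{125 - 114}{209}\right) \left(S{\left(-20 \right)} + 236\right) = \left(\frac{173}{112} + \frac{125 - 114}{209}\right) \left(\left(3 - \frac{15}{-20}\right) + 236\right) = \left(173 \cdot \frac{1}{112} + \left(125 - 114\right) \frac{1}{209}\right) \left(\left(3 - - \frac{3}{4}\right) + 236\right) = \left(\frac{173}{112} + 11 \cdot \frac{1}{209}\right) \left(\left(3 + \frac{3}{4}\right) + 236\right) = \left(\frac{173}{112} + \frac{1}{19}\right) \left(\frac{15}{4} + 236\right) = \frac{3399}{2128} \cdot \frac{959}{4} = \frac{465663}{1216}$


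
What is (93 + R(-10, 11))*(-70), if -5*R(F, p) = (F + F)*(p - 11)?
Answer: -6510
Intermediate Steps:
R(F, p) = -2*F*(-11 + p)/5 (R(F, p) = -(F + F)*(p - 11)/5 = -2*F*(-11 + p)/5)
(93 + R(-10, 11))*(-70) = (93 + (⅖)*(-10)*(11 - 1*11))*(-70) = (93 + (⅖)*(-10)*(11 - 11))*(-70) = (93 + (⅖)*(-10)*0)*(-70) = (93 + 0)*(-70) = 93*(-70) = -6510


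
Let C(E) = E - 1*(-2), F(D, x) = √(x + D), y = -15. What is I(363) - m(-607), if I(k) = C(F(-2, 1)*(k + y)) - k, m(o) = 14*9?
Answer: -487 + 348*I ≈ -487.0 + 348.0*I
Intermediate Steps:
F(D, x) = √(D + x)
C(E) = 2 + E (C(E) = E + 2 = 2 + E)
m(o) = 126
I(k) = 2 - k + I*(-15 + k) (I(k) = (2 + √(-2 + 1)*(k - 15)) - k = (2 + √(-1)*(-15 + k)) - k = (2 + I*(-15 + k)) - k = 2 - k + I*(-15 + k))
I(363) - m(-607) = (2 - 1*363 + I*(-15 + 363)) - 1*126 = (2 - 363 + I*348) - 126 = (2 - 363 + 348*I) - 126 = (-361 + 348*I) - 126 = -487 + 348*I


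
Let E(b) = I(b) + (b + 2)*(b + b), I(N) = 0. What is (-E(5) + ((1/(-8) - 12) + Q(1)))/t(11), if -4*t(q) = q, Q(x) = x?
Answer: 59/2 ≈ 29.500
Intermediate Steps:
t(q) = -q/4
E(b) = 2*b*(2 + b) (E(b) = 0 + (b + 2)*(b + b) = 0 + (2 + b)*(2*b) = 0 + 2*b*(2 + b) = 2*b*(2 + b))
(-E(5) + ((1/(-8) - 12) + Q(1)))/t(11) = (-2*5*(2 + 5) + ((1/(-8) - 12) + 1))/((-¼*11)) = (-2*5*7 + ((-⅛ - 12) + 1))/(-11/4) = (-1*70 + (-97/8 + 1))*(-4/11) = (-70 - 89/8)*(-4/11) = -649/8*(-4/11) = 59/2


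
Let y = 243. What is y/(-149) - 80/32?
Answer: -1231/298 ≈ -4.1309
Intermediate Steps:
y/(-149) - 80/32 = 243/(-149) - 80/32 = 243*(-1/149) - 80*1/32 = -243/149 - 5/2 = -1231/298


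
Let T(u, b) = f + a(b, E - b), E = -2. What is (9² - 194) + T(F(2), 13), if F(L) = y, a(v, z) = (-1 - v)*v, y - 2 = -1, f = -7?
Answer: -302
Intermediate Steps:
y = 1 (y = 2 - 1 = 1)
a(v, z) = v*(-1 - v)
F(L) = 1
T(u, b) = -7 - b*(1 + b)
(9² - 194) + T(F(2), 13) = (9² - 194) + (-7 - 1*13*(1 + 13)) = (81 - 194) + (-7 - 1*13*14) = -113 + (-7 - 182) = -113 - 189 = -302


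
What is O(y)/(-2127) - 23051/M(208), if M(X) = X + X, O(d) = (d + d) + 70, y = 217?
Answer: -16413047/294944 ≈ -55.648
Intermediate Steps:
O(d) = 70 + 2*d (O(d) = 2*d + 70 = 70 + 2*d)
M(X) = 2*X
O(y)/(-2127) - 23051/M(208) = (70 + 2*217)/(-2127) - 23051/(2*208) = (70 + 434)*(-1/2127) - 23051/416 = 504*(-1/2127) - 23051*1/416 = -168/709 - 23051/416 = -16413047/294944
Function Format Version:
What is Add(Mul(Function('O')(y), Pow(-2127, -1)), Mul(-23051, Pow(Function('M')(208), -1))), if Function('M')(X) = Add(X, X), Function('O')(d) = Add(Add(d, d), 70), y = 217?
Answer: Rational(-16413047, 294944) ≈ -55.648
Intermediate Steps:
Function('O')(d) = Add(70, Mul(2, d)) (Function('O')(d) = Add(Mul(2, d), 70) = Add(70, Mul(2, d)))
Function('M')(X) = Mul(2, X)
Add(Mul(Function('O')(y), Pow(-2127, -1)), Mul(-23051, Pow(Function('M')(208), -1))) = Add(Mul(Add(70, Mul(2, 217)), Pow(-2127, -1)), Mul(-23051, Pow(Mul(2, 208), -1))) = Add(Mul(Add(70, 434), Rational(-1, 2127)), Mul(-23051, Pow(416, -1))) = Add(Mul(504, Rational(-1, 2127)), Mul(-23051, Rational(1, 416))) = Add(Rational(-168, 709), Rational(-23051, 416)) = Rational(-16413047, 294944)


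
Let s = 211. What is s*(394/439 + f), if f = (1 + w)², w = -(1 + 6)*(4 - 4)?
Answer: 175763/439 ≈ 400.37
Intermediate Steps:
w = 0 (w = -7*0 = -1*0 = 0)
f = 1 (f = (1 + 0)² = 1² = 1)
s*(394/439 + f) = 211*(394/439 + 1) = 211*(833/439) = 175763/439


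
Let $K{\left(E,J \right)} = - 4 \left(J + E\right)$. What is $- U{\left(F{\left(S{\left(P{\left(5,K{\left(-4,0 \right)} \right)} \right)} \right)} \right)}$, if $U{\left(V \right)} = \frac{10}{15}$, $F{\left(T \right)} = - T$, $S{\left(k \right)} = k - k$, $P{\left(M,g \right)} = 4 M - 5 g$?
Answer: $- \frac{2}{3} \approx -0.66667$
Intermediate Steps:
$K{\left(E,J \right)} = - 4 E - 4 J$ ($K{\left(E,J \right)} = - 4 \left(E + J\right) = - 4 E - 4 J$)
$P{\left(M,g \right)} = - 5 g + 4 M$
$S{\left(k \right)} = 0$
$U{\left(V \right)} = \frac{2}{3}$ ($U{\left(V \right)} = 10 \cdot \frac{1}{15} = \frac{2}{3}$)
$- U{\left(F{\left(S{\left(P{\left(5,K{\left(-4,0 \right)} \right)} \right)} \right)} \right)} = \left(-1\right) \frac{2}{3} = - \frac{2}{3}$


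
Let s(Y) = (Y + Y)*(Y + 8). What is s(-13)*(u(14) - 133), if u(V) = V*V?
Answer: 8190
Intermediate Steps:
u(V) = V²
s(Y) = 2*Y*(8 + Y) (s(Y) = (2*Y)*(8 + Y) = 2*Y*(8 + Y))
s(-13)*(u(14) - 133) = (2*(-13)*(8 - 13))*(14² - 133) = (2*(-13)*(-5))*(196 - 133) = 130*63 = 8190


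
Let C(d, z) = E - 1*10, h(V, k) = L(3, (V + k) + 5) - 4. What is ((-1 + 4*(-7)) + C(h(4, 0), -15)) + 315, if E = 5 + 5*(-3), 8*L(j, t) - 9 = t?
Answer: 266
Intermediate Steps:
L(j, t) = 9/8 + t/8
E = -10 (E = 5 - 15 = -10)
h(V, k) = -9/4 + V/8 + k/8 (h(V, k) = (9/8 + ((V + k) + 5)/8) - 4 = (9/8 + (5 + V + k)/8) - 4 = (9/8 + (5/8 + V/8 + k/8)) - 4 = (7/4 + V/8 + k/8) - 4 = -9/4 + V/8 + k/8)
C(d, z) = -20 (C(d, z) = -10 - 1*10 = -10 - 10 = -20)
((-1 + 4*(-7)) + C(h(4, 0), -15)) + 315 = ((-1 + 4*(-7)) - 20) + 315 = ((-1 - 28) - 20) + 315 = (-29 - 20) + 315 = -49 + 315 = 266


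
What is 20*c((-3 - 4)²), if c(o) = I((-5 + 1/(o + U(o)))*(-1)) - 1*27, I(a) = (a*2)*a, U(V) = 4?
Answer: 1270980/2809 ≈ 452.47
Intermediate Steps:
I(a) = 2*a² (I(a) = (2*a)*a = 2*a²)
c(o) = -27 + 2*(5 - 1/(4 + o))² (c(o) = 2*((-5 + 1/(o + 4))*(-1))² - 1*27 = 2*((-5 + 1/(4 + o))*(-1))² - 27 = 2*(5 - 1/(4 + o))² - 27 = -27 + 2*(5 - 1/(4 + o))²)
20*c((-3 - 4)²) = 20*((290 + 23*((-3 - 4)²)² + 164*(-3 - 4)²)/(16 + ((-3 - 4)²)² + 8*(-3 - 4)²)) = 20*((290 + 23*((-7)²)² + 164*(-7)²)/(16 + ((-7)²)² + 8*(-7)²)) = 20*((290 + 23*49² + 164*49)/(16 + 49² + 8*49)) = 20*((290 + 23*2401 + 8036)/(16 + 2401 + 392)) = 20*((290 + 55223 + 8036)/2809) = 20*((1/2809)*63549) = 20*(63549/2809) = 1270980/2809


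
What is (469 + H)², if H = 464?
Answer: 870489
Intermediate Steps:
(469 + H)² = (469 + 464)² = 933² = 870489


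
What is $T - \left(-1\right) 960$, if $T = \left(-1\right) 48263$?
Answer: $-47303$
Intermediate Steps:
$T = -48263$
$T - \left(-1\right) 960 = -48263 - \left(-1\right) 960 = -48263 - -960 = -48263 + 960 = -47303$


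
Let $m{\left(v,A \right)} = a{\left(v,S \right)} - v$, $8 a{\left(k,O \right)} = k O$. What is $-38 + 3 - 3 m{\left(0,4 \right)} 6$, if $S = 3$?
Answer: $-38$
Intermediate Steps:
$a{\left(k,O \right)} = \frac{O k}{8}$ ($a{\left(k,O \right)} = \frac{k O}{8} = \frac{O k}{8}$)
$m{\left(v,A \right)} = - \frac{5 v}{8}$ ($m{\left(v,A \right)} = \frac{1}{8} \cdot 3 v - v = \frac{3 v}{8} - v = - \frac{5 v}{8}$)
$-38 + 3 - 3 m{\left(0,4 \right)} 6 = -38 + 3 - 3 \left(\left(- \frac{5}{8}\right) 0\right) 6 = -38 + 3 \left(-3\right) 0 \cdot 6 = -38 + 3 \cdot 0 \cdot 6 = -38 + 3 \cdot 0 = -38 + 0 = -38$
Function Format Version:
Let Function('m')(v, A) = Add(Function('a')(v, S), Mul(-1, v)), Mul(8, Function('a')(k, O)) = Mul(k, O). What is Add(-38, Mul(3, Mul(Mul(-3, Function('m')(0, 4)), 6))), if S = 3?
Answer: -38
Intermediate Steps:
Function('a')(k, O) = Mul(Rational(1, 8), O, k) (Function('a')(k, O) = Mul(Rational(1, 8), Mul(k, O)) = Mul(Rational(1, 8), Mul(O, k)) = Mul(Rational(1, 8), O, k))
Function('m')(v, A) = Mul(Rational(-5, 8), v) (Function('m')(v, A) = Add(Mul(Rational(1, 8), 3, v), Mul(-1, v)) = Add(Mul(Rational(3, 8), v), Mul(-1, v)) = Mul(Rational(-5, 8), v))
Add(-38, Mul(3, Mul(Mul(-3, Function('m')(0, 4)), 6))) = Add(-38, Mul(3, Mul(Mul(-3, Mul(Rational(-5, 8), 0)), 6))) = Add(-38, Mul(3, Mul(Mul(-3, 0), 6))) = Add(-38, Mul(3, Mul(0, 6))) = Add(-38, Mul(3, 0)) = Add(-38, 0) = -38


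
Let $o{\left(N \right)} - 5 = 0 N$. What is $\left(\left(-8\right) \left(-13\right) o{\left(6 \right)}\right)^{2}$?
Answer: $270400$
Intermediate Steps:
$o{\left(N \right)} = 5$ ($o{\left(N \right)} = 5 + 0 N = 5 + 0 = 5$)
$\left(\left(-8\right) \left(-13\right) o{\left(6 \right)}\right)^{2} = \left(\left(-8\right) \left(-13\right) 5\right)^{2} = \left(104 \cdot 5\right)^{2} = 520^{2} = 270400$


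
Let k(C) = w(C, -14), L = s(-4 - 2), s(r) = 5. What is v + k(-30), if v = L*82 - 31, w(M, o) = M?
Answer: 349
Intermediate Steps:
L = 5
k(C) = C
v = 379 (v = 5*82 - 31 = 410 - 31 = 379)
v + k(-30) = 379 - 30 = 349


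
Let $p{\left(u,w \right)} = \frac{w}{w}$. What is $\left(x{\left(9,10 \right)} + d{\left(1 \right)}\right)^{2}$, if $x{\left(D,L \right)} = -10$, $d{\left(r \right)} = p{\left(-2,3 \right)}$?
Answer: $81$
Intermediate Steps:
$p{\left(u,w \right)} = 1$
$d{\left(r \right)} = 1$
$\left(x{\left(9,10 \right)} + d{\left(1 \right)}\right)^{2} = \left(-10 + 1\right)^{2} = \left(-9\right)^{2} = 81$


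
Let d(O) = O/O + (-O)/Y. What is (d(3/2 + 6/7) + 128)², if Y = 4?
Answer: 51710481/3136 ≈ 16489.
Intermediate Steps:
d(O) = 1 - O/4 (d(O) = O/O - O/4 = 1 - O*(¼) = 1 - O/4)
(d(3/2 + 6/7) + 128)² = ((1 - (3/2 + 6/7)/4) + 128)² = ((1 - ¼*33/14) + 128)² = ((1 - 33/56) + 128)² = (23/56 + 128)² = (7191/56)² = 51710481/3136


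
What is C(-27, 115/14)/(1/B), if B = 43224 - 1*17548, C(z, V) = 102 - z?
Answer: 3312204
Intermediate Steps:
B = 25676 (B = 43224 - 17548 = 25676)
C(-27, 115/14)/(1/B) = (102 - 1*(-27))/(1/25676) = (102 + 27)/(1/25676) = 129*25676 = 3312204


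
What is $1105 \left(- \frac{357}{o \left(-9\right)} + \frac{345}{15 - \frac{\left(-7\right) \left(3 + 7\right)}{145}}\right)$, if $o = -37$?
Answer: $\frac{1168122020}{49839} \approx 23438.0$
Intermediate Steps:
$1105 \left(- \frac{357}{o \left(-9\right)} + \frac{345}{15 - \frac{\left(-7\right) \left(3 + 7\right)}{145}}\right) = 1105 \left(- \frac{357}{\left(-37\right) \left(-9\right)} + \frac{345}{15 - \frac{\left(-7\right) \left(3 + 7\right)}{145}}\right) = 1105 \left(- \frac{357}{333} + \frac{345}{15 - \left(-7\right) 10 \cdot \frac{1}{145}}\right) = 1105 \left(\left(-357\right) \frac{1}{333} + \frac{345}{15 - \left(-70\right) \frac{1}{145}}\right) = 1105 \left(- \frac{119}{111} + \frac{345}{15 - - \frac{14}{29}}\right) = 1105 \left(- \frac{119}{111} + \frac{345}{15 + \frac{14}{29}}\right) = 1105 \left(- \frac{119}{111} + \frac{345}{\frac{449}{29}}\right) = 1105 \left(- \frac{119}{111} + 345 \cdot \frac{29}{449}\right) = 1105 \left(- \frac{119}{111} + \frac{10005}{449}\right) = 1105 \cdot \frac{1057124}{49839} = \frac{1168122020}{49839}$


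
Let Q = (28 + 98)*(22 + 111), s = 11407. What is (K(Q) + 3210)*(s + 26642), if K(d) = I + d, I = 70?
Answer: 762425862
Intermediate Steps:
Q = 16758 (Q = 126*133 = 16758)
K(d) = 70 + d
(K(Q) + 3210)*(s + 26642) = ((70 + 16758) + 3210)*(11407 + 26642) = (16828 + 3210)*38049 = 20038*38049 = 762425862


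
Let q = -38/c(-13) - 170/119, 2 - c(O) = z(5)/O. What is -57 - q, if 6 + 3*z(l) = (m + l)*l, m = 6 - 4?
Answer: -31249/749 ≈ -41.721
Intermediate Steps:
m = 2
z(l) = -2 + l*(2 + l)/3 (z(l) = -2 + ((2 + l)*l)/3 = -2 + (l*(2 + l))/3 = -2 + l*(2 + l)/3)
c(O) = 2 - 29/(3*O) (c(O) = 2 - (-2 + (⅓)*5² + (⅔)*5)/O = 2 - (-2 + (⅓)*25 + 10/3)/O = 2 - (-2 + 25/3 + 10/3)/O = 2 - 29/(3*O))
q = -11444/749 (q = -38/(2 - 29/3/(-13)) - 170/119 = -38/(2 - 29/3*(-1/13)) - 170*1/119 = -38/(2 + 29/39) - 10/7 = -38/107/39 - 10/7 = -38*39/107 - 10/7 = -1482/107 - 10/7 = -11444/749 ≈ -15.279)
-57 - q = -57 - 1*(-11444/749) = -57 + 11444/749 = -31249/749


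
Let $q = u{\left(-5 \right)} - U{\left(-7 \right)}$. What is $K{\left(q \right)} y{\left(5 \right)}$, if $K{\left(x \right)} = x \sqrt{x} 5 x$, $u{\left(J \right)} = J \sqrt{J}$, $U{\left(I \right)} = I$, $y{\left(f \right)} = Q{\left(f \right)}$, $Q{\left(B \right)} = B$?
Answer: $25 \left(7 - 5 i \sqrt{5}\right)^{\frac{5}{2}} \approx -12922.0 - 9090.5 i$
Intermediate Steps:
$y{\left(f \right)} = f$
$u{\left(J \right)} = J^{\frac{3}{2}}$
$q = 7 - 5 i \sqrt{5}$ ($q = \left(-5\right)^{\frac{3}{2}} - -7 = - 5 i \sqrt{5} + 7 = 7 - 5 i \sqrt{5} \approx 7.0 - 11.18 i$)
$K{\left(x \right)} = 5 x^{\frac{5}{2}}$ ($K{\left(x \right)} = x^{\frac{3}{2}} \cdot 5 x = 5 x^{\frac{3}{2}} x = 5 x^{\frac{5}{2}}$)
$K{\left(q \right)} y{\left(5 \right)} = 5 \left(7 - 5 i \sqrt{5}\right)^{\frac{5}{2}} \cdot 5 = 25 \left(7 - 5 i \sqrt{5}\right)^{\frac{5}{2}}$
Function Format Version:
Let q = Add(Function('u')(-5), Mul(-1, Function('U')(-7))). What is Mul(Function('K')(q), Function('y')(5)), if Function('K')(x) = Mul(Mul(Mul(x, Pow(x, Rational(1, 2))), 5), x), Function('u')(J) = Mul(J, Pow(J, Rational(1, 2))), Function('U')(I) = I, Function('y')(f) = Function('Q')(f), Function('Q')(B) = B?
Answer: Mul(25, Pow(Add(7, Mul(-5, I, Pow(5, Rational(1, 2)))), Rational(5, 2))) ≈ Add(-12922., Mul(-9090.5, I))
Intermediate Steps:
Function('y')(f) = f
Function('u')(J) = Pow(J, Rational(3, 2))
q = Add(7, Mul(-5, I, Pow(5, Rational(1, 2)))) (q = Add(Pow(-5, Rational(3, 2)), Mul(-1, -7)) = Add(Mul(-5, I, Pow(5, Rational(1, 2))), 7) = Add(7, Mul(-5, I, Pow(5, Rational(1, 2)))) ≈ Add(7.0000, Mul(-11.180, I)))
Function('K')(x) = Mul(5, Pow(x, Rational(5, 2))) (Function('K')(x) = Mul(Mul(Pow(x, Rational(3, 2)), 5), x) = Mul(Mul(5, Pow(x, Rational(3, 2))), x) = Mul(5, Pow(x, Rational(5, 2))))
Mul(Function('K')(q), Function('y')(5)) = Mul(Mul(5, Pow(Add(7, Mul(-5, I, Pow(5, Rational(1, 2)))), Rational(5, 2))), 5) = Mul(25, Pow(Add(7, Mul(-5, I, Pow(5, Rational(1, 2)))), Rational(5, 2)))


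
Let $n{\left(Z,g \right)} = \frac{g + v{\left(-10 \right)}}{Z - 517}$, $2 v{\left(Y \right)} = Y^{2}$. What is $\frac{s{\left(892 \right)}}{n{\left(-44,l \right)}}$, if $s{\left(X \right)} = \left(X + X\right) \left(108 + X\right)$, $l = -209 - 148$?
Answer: $\frac{1000824000}{307} \approx 3.26 \cdot 10^{6}$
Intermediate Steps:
$v{\left(Y \right)} = \frac{Y^{2}}{2}$
$l = -357$ ($l = -209 - 148 = -357$)
$n{\left(Z,g \right)} = \frac{50 + g}{-517 + Z}$ ($n{\left(Z,g \right)} = \frac{g + \frac{\left(-10\right)^{2}}{2}}{Z - 517} = \frac{g + \frac{1}{2} \cdot 100}{-517 + Z} = \frac{g + 50}{-517 + Z} = \frac{50 + g}{-517 + Z}$)
$s{\left(X \right)} = 2 X \left(108 + X\right)$
$\frac{s{\left(892 \right)}}{n{\left(-44,l \right)}} = \frac{2 \cdot 892 \left(108 + 892\right)}{\frac{1}{-517 - 44} \left(50 - 357\right)} = \frac{2 \cdot 892 \cdot 1000}{\frac{1}{-561} \left(-307\right)} = \frac{1784000}{\left(- \frac{1}{561}\right) \left(-307\right)} = \frac{1784000}{\frac{307}{561}} = 1784000 \cdot \frac{561}{307} = \frac{1000824000}{307}$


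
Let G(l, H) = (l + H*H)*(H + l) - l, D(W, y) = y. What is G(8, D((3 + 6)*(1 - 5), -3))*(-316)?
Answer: -24332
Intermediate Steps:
G(l, H) = -l + (H + l)*(l + H**2) (G(l, H) = (l + H**2)*(H + l) - l = (H + l)*(l + H**2) - l = -l + (H + l)*(l + H**2))
G(8, D((3 + 6)*(1 - 5), -3))*(-316) = ((-3)**3 + 8**2 - 1*8 - 3*8 + 8*(-3)**2)*(-316) = (-27 + 64 - 8 - 24 + 8*9)*(-316) = (-27 + 64 - 8 - 24 + 72)*(-316) = 77*(-316) = -24332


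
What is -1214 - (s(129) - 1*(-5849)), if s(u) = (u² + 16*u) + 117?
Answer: -25885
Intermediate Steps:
s(u) = 117 + u² + 16*u
-1214 - (s(129) - 1*(-5849)) = -1214 - ((117 + 129² + 16*129) - 1*(-5849)) = -1214 - ((117 + 16641 + 2064) + 5849) = -1214 - (18822 + 5849) = -1214 - 1*24671 = -1214 - 24671 = -25885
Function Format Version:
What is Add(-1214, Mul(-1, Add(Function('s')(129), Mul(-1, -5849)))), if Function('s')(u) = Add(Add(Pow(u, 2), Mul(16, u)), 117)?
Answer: -25885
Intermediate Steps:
Function('s')(u) = Add(117, Pow(u, 2), Mul(16, u))
Add(-1214, Mul(-1, Add(Function('s')(129), Mul(-1, -5849)))) = Add(-1214, Mul(-1, Add(Add(117, Pow(129, 2), Mul(16, 129)), Mul(-1, -5849)))) = Add(-1214, Mul(-1, Add(Add(117, 16641, 2064), 5849))) = Add(-1214, Mul(-1, Add(18822, 5849))) = Add(-1214, Mul(-1, 24671)) = Add(-1214, -24671) = -25885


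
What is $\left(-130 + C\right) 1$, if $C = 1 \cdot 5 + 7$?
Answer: $-118$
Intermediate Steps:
$C = 12$ ($C = 5 + 7 = 12$)
$\left(-130 + C\right) 1 = \left(-130 + 12\right) 1 = \left(-118\right) 1 = -118$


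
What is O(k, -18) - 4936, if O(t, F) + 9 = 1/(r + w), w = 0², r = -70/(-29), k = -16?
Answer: -346121/70 ≈ -4944.6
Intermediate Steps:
r = 70/29 (r = -70*(-1/29) = 70/29 ≈ 2.4138)
w = 0
O(t, F) = -601/70 (O(t, F) = -9 + 1/(70/29 + 0) = -9 + 1/(70/29) = -9 + 29/70 = -601/70)
O(k, -18) - 4936 = -601/70 - 4936 = -346121/70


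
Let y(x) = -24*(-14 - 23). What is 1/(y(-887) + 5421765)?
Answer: 1/5422653 ≈ 1.8441e-7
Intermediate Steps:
y(x) = 888 (y(x) = -24*(-37) = 888)
1/(y(-887) + 5421765) = 1/(888 + 5421765) = 1/5422653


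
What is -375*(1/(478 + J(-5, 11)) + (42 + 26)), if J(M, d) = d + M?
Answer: -12342375/484 ≈ -25501.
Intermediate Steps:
J(M, d) = M + d
-375*(1/(478 + J(-5, 11)) + (42 + 26)) = -375*(1/(478 + (-5 + 11)) + (42 + 26)) = -375*(1/(478 + 6) + 68) = -375*(1/484 + 68) = -375*32913/484 = -12342375/484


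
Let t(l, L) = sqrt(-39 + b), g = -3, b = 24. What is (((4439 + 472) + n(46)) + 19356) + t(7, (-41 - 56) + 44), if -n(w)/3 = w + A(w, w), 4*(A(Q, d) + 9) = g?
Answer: 96633/4 + I*sqrt(15) ≈ 24158.0 + 3.873*I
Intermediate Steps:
A(Q, d) = -39/4 (A(Q, d) = -9 + (1/4)*(-3) = -9 - 3/4 = -39/4)
t(l, L) = I*sqrt(15) (t(l, L) = sqrt(-39 + 24) = sqrt(-15) = I*sqrt(15))
n(w) = 117/4 - 3*w (n(w) = -3*(w - 39/4) = -3*(-39/4 + w) = 117/4 - 3*w)
(((4439 + 472) + n(46)) + 19356) + t(7, (-41 - 56) + 44) = (((4439 + 472) + (117/4 - 3*46)) + 19356) + I*sqrt(15) = ((4911 + (117/4 - 138)) + 19356) + I*sqrt(15) = ((4911 - 435/4) + 19356) + I*sqrt(15) = (19209/4 + 19356) + I*sqrt(15) = 96633/4 + I*sqrt(15)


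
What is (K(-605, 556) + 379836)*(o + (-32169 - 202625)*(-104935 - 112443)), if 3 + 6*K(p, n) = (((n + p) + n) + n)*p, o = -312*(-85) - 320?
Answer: 13915787148894356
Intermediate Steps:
o = 26200 (o = 26520 - 320 = 26200)
K(p, n) = -1/2 + p*(p + 3*n)/6 (K(p, n) = -1/2 + ((((n + p) + n) + n)*p)/6 = -1/2 + (((p + 2*n) + n)*p)/6 = -1/2 + ((p + 3*n)*p)/6 = -1/2 + (p*(p + 3*n))/6 = -1/2 + p*(p + 3*n)/6)
(K(-605, 556) + 379836)*(o + (-32169 - 202625)*(-104935 - 112443)) = ((-1/2 + (1/6)*(-605)**2 + (1/2)*556*(-605)) + 379836)*(26200 + (-32169 - 202625)*(-104935 - 112443)) = ((-1/2 + (1/6)*366025 - 168190) + 379836)*(26200 - 234794*(-217378)) = ((-1/2 + 366025/6 - 168190) + 379836)*(26200 + 51039050132) = (-321559/3 + 379836)*51039076332 = (817949/3)*51039076332 = 13915787148894356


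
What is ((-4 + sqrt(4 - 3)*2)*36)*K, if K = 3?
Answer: -216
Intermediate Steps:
((-4 + sqrt(4 - 3)*2)*36)*K = ((-4 + sqrt(4 - 3)*2)*36)*3 = ((-4 + sqrt(1)*2)*36)*3 = ((-4 + 1*2)*36)*3 = ((-4 + 2)*36)*3 = -2*36*3 = -72*3 = -216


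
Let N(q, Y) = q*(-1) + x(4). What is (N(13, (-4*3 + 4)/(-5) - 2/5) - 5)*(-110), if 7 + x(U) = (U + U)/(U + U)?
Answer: 2640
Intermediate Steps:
x(U) = -6 (x(U) = -7 + (U + U)/(U + U) = -7 + (2*U)/((2*U)) = -7 + (2*U)*(1/(2*U)) = -7 + 1 = -6)
N(q, Y) = -6 - q (N(q, Y) = q*(-1) - 6 = -q - 6 = -6 - q)
(N(13, (-4*3 + 4)/(-5) - 2/5) - 5)*(-110) = ((-6 - 1*13) - 5)*(-110) = ((-6 - 13) - 5)*(-110) = (-19 - 5)*(-110) = -24*(-110) = 2640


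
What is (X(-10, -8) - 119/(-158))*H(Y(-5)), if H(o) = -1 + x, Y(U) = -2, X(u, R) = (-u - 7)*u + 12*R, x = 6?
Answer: -98945/158 ≈ -626.23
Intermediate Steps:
X(u, R) = 12*R + u*(-7 - u) (X(u, R) = (-7 - u)*u + 12*R = u*(-7 - u) + 12*R = 12*R + u*(-7 - u))
H(o) = 5 (H(o) = -1 + 6 = 5)
(X(-10, -8) - 119/(-158))*H(Y(-5)) = ((-1*(-10)² - 7*(-10) + 12*(-8)) - 119/(-158))*5 = ((-1*100 + 70 - 96) - 119*(-1/158))*5 = ((-100 + 70 - 96) + 119/158)*5 = (-126 + 119/158)*5 = -19789/158*5 = -98945/158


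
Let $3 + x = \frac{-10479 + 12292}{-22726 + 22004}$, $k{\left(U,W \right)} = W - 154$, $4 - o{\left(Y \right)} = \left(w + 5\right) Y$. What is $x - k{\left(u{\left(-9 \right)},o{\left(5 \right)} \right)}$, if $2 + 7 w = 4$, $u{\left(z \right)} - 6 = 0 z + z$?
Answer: $\frac{863817}{5054} \approx 170.92$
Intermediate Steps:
$u{\left(z \right)} = 6 + z$ ($u{\left(z \right)} = 6 + \left(0 z + z\right) = 6 + \left(0 + z\right) = 6 + z$)
$w = \frac{2}{7}$ ($w = - \frac{2}{7} + \frac{1}{7} \cdot 4 = - \frac{2}{7} + \frac{4}{7} = \frac{2}{7} \approx 0.28571$)
$o{\left(Y \right)} = 4 - \frac{37 Y}{7}$ ($o{\left(Y \right)} = 4 - \left(\frac{2}{7} + 5\right) Y = 4 - \frac{37 Y}{7}$)
$k{\left(U,W \right)} = -154 + W$
$x = - \frac{3979}{722}$ ($x = -3 + \frac{-10479 + 12292}{-22726 + 22004} = -3 + \frac{1813}{-722} = -3 + 1813 \left(- \frac{1}{722}\right) = -3 - \frac{1813}{722} = - \frac{3979}{722} \approx -5.5111$)
$x - k{\left(u{\left(-9 \right)},o{\left(5 \right)} \right)} = - \frac{3979}{722} - \left(-154 + \left(4 - \frac{185}{7}\right)\right) = - \frac{3979}{722} - \left(-154 - \frac{157}{7}\right) = - \frac{3979}{722} - - \frac{1235}{7} = - \frac{3979}{722} + \frac{1235}{7} = \frac{863817}{5054}$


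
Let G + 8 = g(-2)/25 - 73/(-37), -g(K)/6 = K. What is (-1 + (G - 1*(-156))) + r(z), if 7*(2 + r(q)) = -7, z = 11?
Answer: 135469/925 ≈ 146.45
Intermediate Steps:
g(K) = -6*K
r(q) = -3 (r(q) = -2 + (⅐)*(-7) = -2 - 1 = -3)
G = -5131/925 (G = -8 + (-6*(-2)/25 - 73/(-37)) = -8 + (12*(1/25) - 73*(-1/37)) = -8 + (12/25 + 73/37) = -8 + 2269/925 = -5131/925 ≈ -5.5470)
(-1 + (G - 1*(-156))) + r(z) = (-1 + (-5131/925 - 1*(-156))) - 3 = (-1 + (-5131/925 + 156)) - 3 = (-1 + 139169/925) - 3 = 138244/925 - 3 = 135469/925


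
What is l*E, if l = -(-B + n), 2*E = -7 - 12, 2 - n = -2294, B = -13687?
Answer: 303677/2 ≈ 1.5184e+5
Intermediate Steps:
n = 2296 (n = 2 - 1*(-2294) = 2 + 2294 = 2296)
E = -19/2 (E = (-7 - 12)/2 = (1/2)*(-19) = -19/2 ≈ -9.5000)
l = -15983 (l = -(-1*(-13687) + 2296) = -(13687 + 2296) = -1*15983 = -15983)
l*E = -15983*(-19/2) = 303677/2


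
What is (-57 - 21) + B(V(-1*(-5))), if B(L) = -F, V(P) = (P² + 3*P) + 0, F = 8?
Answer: -86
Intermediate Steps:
V(P) = P² + 3*P
B(L) = -8 (B(L) = -1*8 = -8)
(-57 - 21) + B(V(-1*(-5))) = (-57 - 21) - 8 = -78 - 8 = -86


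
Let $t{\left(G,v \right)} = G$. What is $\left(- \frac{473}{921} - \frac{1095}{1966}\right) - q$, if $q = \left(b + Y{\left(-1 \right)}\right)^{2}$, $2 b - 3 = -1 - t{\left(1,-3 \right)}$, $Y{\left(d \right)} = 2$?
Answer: $- \frac{26510401}{3621372} \approx -7.3205$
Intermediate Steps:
$b = \frac{1}{2}$ ($b = \frac{3}{2} + \frac{-1 - 1}{2} = \frac{3}{2} + \frac{1}{2} \left(-2\right) = \frac{3}{2} - 1 = \frac{1}{2} \approx 0.5$)
$q = \frac{25}{4}$ ($q = \left(\frac{1}{2} + 2\right)^{2} = \left(\frac{5}{2}\right)^{2} = \frac{25}{4} \approx 6.25$)
$\left(- \frac{473}{921} - \frac{1095}{1966}\right) - q = \left(- \frac{473}{921} - \frac{1095}{1966}\right) - \frac{25}{4} = - \frac{1938413}{1810686} - \frac{25}{4} = - \frac{26510401}{3621372}$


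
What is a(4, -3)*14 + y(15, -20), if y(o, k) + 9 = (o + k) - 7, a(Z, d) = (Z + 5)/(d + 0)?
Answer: -63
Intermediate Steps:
a(Z, d) = (5 + Z)/d
y(o, k) = -16 + k + o (y(o, k) = -9 + ((o + k) - 7) = -9 + ((k + o) - 7) = -9 + (-7 + k + o) = -16 + k + o)
a(4, -3)*14 + y(15, -20) = ((5 + 4)/(-3))*14 + (-16 - 20 + 15) = -1/3*9*14 - 21 = -3*14 - 21 = -42 - 21 = -63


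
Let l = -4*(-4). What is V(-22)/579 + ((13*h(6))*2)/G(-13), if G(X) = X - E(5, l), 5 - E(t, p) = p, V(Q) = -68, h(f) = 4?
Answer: -30176/579 ≈ -52.117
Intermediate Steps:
l = 16
E(t, p) = 5 - p
G(X) = 11 + X (G(X) = X - (5 - 1*16) = X - (5 - 16) = X - 1*(-11) = X + 11 = 11 + X)
V(-22)/579 + ((13*h(6))*2)/G(-13) = -68/579 + ((13*4)*2)/(11 - 13) = -68*1/579 + (52*2)/(-2) = -68/579 + 104*(-1/2) = -68/579 - 52 = -30176/579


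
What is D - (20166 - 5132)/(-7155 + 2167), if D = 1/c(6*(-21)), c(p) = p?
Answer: 236162/78561 ≈ 3.0061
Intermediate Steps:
D = -1/126 (D = 1/(6*(-21)) = 1/(-126) = -1/126 ≈ -0.0079365)
D - (20166 - 5132)/(-7155 + 2167) = -1/126 - (20166 - 5132)/(-7155 + 2167) = -1/126 - 15034/(-4988) = -1/126 - 15034*(-1)/4988 = -1/126 - 1*(-7517/2494) = -1/126 + 7517/2494 = 236162/78561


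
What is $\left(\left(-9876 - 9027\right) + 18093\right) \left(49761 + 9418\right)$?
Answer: $-47934990$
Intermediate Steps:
$\left(\left(-9876 - 9027\right) + 18093\right) \left(49761 + 9418\right) = \left(-18903 + 18093\right) 59179 = \left(-810\right) 59179 = -47934990$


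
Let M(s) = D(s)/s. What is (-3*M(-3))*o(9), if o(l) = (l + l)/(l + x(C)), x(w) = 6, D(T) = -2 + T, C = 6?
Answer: -6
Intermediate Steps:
o(l) = 2*l/(6 + l) (o(l) = (l + l)/(l + 6) = (2*l)/(6 + l) = 2*l/(6 + l))
M(s) = (-2 + s)/s
(-3*M(-3))*o(9) = (-3*(-2 - 3)/(-3))*(2*9/(6 + 9)) = (-(-1)*(-5))*(2*9/15) = (-3*5/3)*(2*9*(1/15)) = -5*6/5 = -6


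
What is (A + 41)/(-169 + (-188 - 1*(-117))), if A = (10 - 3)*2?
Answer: -11/48 ≈ -0.22917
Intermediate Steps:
A = 14 (A = 7*2 = 14)
(A + 41)/(-169 + (-188 - 1*(-117))) = (14 + 41)/(-169 + (-188 - 1*(-117))) = 55/(-169 + (-188 + 117)) = 55/(-169 - 71) = 55/(-240) = 55*(-1/240) = -11/48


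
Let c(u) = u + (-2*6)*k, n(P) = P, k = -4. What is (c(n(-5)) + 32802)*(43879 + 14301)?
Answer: 1910922100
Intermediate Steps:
c(u) = 48 + u (c(u) = u - 2*6*(-4) = u - 12*(-4) = u + 48 = 48 + u)
(c(n(-5)) + 32802)*(43879 + 14301) = ((48 - 5) + 32802)*(43879 + 14301) = (43 + 32802)*58180 = 32845*58180 = 1910922100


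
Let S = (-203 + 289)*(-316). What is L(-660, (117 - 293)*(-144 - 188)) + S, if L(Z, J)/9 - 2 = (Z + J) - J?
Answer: -33098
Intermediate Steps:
S = -27176 (S = 86*(-316) = -27176)
L(Z, J) = 18 + 9*Z (L(Z, J) = 18 + 9*((Z + J) - J) = 18 + 9*((J + Z) - J) = 18 + 9*Z)
L(-660, (117 - 293)*(-144 - 188)) + S = (18 + 9*(-660)) - 27176 = (18 - 5940) - 27176 = -5922 - 27176 = -33098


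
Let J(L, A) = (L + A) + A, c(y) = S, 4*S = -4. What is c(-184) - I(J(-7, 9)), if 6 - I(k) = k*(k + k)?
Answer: 235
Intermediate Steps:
S = -1 (S = (¼)*(-4) = -1)
c(y) = -1
J(L, A) = L + 2*A (J(L, A) = (A + L) + A = L + 2*A)
I(k) = 6 - 2*k² (I(k) = 6 - k*(k + k) = 6 - k*2*k = 6 - 2*k²)
c(-184) - I(J(-7, 9)) = -1 - (6 - 2*(-7 + 2*9)²) = -1 - (6 - 2*(-7 + 18)²) = -1 - (6 - 2*11²) = -1 - (6 - 2*121) = -1 - (6 - 242) = -1 - 1*(-236) = -1 + 236 = 235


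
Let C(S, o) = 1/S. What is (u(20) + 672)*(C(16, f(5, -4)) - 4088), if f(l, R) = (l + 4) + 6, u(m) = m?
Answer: -11315411/4 ≈ -2.8289e+6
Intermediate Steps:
f(l, R) = 10 + l (f(l, R) = (4 + l) + 6 = 10 + l)
(u(20) + 672)*(C(16, f(5, -4)) - 4088) = (20 + 672)*(1/16 - 4088) = 692*(1/16 - 4088) = 692*(-65407/16) = -11315411/4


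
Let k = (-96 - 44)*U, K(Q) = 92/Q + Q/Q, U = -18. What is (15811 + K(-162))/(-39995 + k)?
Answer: -1280726/3035475 ≈ -0.42192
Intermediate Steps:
K(Q) = 1 + 92/Q (K(Q) = 92/Q + 1 = 1 + 92/Q)
k = 2520 (k = (-96 - 44)*(-18) = -140*(-18) = 2520)
(15811 + K(-162))/(-39995 + k) = (15811 + (92 - 162)/(-162))/(-39995 + 2520) = (15811 - 1/162*(-70))/(-37475) = (15811 + 35/81)*(-1/37475) = (1280726/81)*(-1/37475) = -1280726/3035475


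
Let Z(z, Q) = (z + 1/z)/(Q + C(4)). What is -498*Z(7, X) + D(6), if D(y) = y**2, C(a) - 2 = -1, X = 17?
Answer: -3394/21 ≈ -161.62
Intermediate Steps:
C(a) = 1 (C(a) = 2 - 1 = 1)
Z(z, Q) = (z + 1/z)/(1 + Q) (Z(z, Q) = (z + 1/z)/(Q + 1) = (z + 1/z)/(1 + Q))
-498*Z(7, X) + D(6) = -498*(1 + 7**2)/(7*(1 + 17)) + 6**2 = -498*(1 + 49)/(7*18) + 36 = -498*50/(7*18) + 36 = -498*25/63 + 36 = -4150/21 + 36 = -3394/21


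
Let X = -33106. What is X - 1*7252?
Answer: -40358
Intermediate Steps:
X - 1*7252 = -33106 - 1*7252 = -33106 - 7252 = -40358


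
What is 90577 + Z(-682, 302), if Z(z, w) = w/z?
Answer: 30886606/341 ≈ 90577.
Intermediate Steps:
90577 + Z(-682, 302) = 90577 + 302/(-682) = 90577 + 302*(-1/682) = 90577 - 151/341 = 30886606/341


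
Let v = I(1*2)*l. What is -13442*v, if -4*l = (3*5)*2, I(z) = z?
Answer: 201630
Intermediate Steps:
l = -15/2 (l = -3*5*2/4 = -15*2/4 = -¼*30 = -15/2 ≈ -7.5000)
v = -15 (v = (1*2)*(-15/2) = 2*(-15/2) = -15)
-13442*v = -13442*(-15) = 201630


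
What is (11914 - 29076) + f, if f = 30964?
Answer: 13802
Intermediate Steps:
(11914 - 29076) + f = (11914 - 29076) + 30964 = -17162 + 30964 = 13802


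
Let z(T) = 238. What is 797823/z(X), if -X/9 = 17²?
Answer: 797823/238 ≈ 3352.2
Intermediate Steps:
X = -2601 (X = -9*17² = -9*289 = -2601)
797823/z(X) = 797823/238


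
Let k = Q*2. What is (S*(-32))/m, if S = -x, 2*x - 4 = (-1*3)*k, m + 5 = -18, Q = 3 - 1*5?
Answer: -256/23 ≈ -11.130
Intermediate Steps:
Q = -2 (Q = 3 - 5 = -2)
m = -23 (m = -5 - 18 = -23)
k = -4 (k = -2*2 = -4)
x = 8 (x = 2 + (-1*3*(-4))/2 = 2 + (-3*(-4))/2 = 2 + (½)*12 = 2 + 6 = 8)
S = -8 (S = -1*8 = -8)
(S*(-32))/m = -8*(-32)/(-23) = 256*(-1/23) = -256/23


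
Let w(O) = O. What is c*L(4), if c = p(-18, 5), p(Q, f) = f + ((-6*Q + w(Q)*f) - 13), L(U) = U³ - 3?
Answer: 610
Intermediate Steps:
L(U) = -3 + U³
p(Q, f) = -13 + f - 6*Q + Q*f (p(Q, f) = f + ((-6*Q + Q*f) - 13) = f + (-13 - 6*Q + Q*f) = -13 + f - 6*Q + Q*f)
c = 10 (c = -13 + 5 - 6*(-18) - 18*5 = -13 + 5 + 108 - 90 = 10)
c*L(4) = 10*(-3 + 4³) = 10*(-3 + 64) = 10*61 = 610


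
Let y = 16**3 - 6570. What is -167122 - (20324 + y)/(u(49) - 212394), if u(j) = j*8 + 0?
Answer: -2530727171/15143 ≈ -1.6712e+5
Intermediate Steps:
u(j) = 8*j (u(j) = 8*j + 0 = 8*j)
y = -2474 (y = 4096 - 6570 = -2474)
-167122 - (20324 + y)/(u(49) - 212394) = -167122 - (20324 - 2474)/(8*49 - 212394) = -167122 - 17850/(392 - 212394) = -167122 - 17850/(-212002) = -167122 - 17850*(-1)/212002 = -167122 - 1*(-1275/15143) = -167122 + 1275/15143 = -2530727171/15143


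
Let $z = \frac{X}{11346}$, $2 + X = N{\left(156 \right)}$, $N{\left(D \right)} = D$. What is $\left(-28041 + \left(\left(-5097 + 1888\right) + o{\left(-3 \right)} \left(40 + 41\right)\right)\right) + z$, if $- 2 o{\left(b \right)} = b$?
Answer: $- \frac{353183807}{11346} \approx -31129.0$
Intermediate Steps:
$X = 154$ ($X = -2 + 156 = 154$)
$o{\left(b \right)} = - \frac{b}{2}$
$z = \frac{77}{5673}$ ($z = \frac{154}{11346} = 154 \cdot \frac{1}{11346} = \frac{77}{5673} \approx 0.013573$)
$\left(-28041 + \left(\left(-5097 + 1888\right) + o{\left(-3 \right)} \left(40 + 41\right)\right)\right) + z = \left(-28041 + \left(\left(-5097 + 1888\right) + \left(- \frac{1}{2}\right) \left(-3\right) \left(40 + 41\right)\right)\right) + \frac{77}{5673} = \left(-28041 + \left(-3209 + \frac{3}{2} \cdot 81\right)\right) + \frac{77}{5673} = \left(-28041 + \left(-3209 + \frac{243}{2}\right)\right) + \frac{77}{5673} = \left(-28041 - \frac{6175}{2}\right) + \frac{77}{5673} = - \frac{62257}{2} + \frac{77}{5673} = - \frac{353183807}{11346}$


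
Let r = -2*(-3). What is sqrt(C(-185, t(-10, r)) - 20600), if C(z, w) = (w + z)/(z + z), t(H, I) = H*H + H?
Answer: I*sqrt(112804194)/74 ≈ 143.53*I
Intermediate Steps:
r = 6
t(H, I) = H + H**2 (t(H, I) = H**2 + H = H + H**2)
C(z, w) = (w + z)/(2*z) (C(z, w) = (w + z)/((2*z)) = (w + z)*(1/(2*z)) = (w + z)/(2*z))
sqrt(C(-185, t(-10, r)) - 20600) = sqrt((1/2)*(-10*(1 - 10) - 185)/(-185) - 20600) = sqrt((1/2)*(-1/185)*(-10*(-9) - 185) - 20600) = sqrt((1/2)*(-1/185)*(90 - 185) - 20600) = sqrt((1/2)*(-1/185)*(-95) - 20600) = sqrt(19/74 - 20600) = sqrt(-1524381/74) = I*sqrt(112804194)/74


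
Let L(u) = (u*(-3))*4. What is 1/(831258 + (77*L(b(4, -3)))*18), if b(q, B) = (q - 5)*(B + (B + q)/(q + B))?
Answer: 1/797994 ≈ 1.2531e-6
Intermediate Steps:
b(q, B) = (1 + B)*(-5 + q) (b(q, B) = (-5 + q)*(B + (B + q)/(B + q)) = (-5 + q)*(B + 1) = (-5 + q)*(1 + B) = (1 + B)*(-5 + q))
L(u) = -12*u (L(u) = -3*u*4 = -12*u)
1/(831258 + (77*L(b(4, -3)))*18) = 1/(831258 + (77*(-12*(-5 + 4 - 5*(-3) - 3*4)))*18) = 1/(831258 + (77*(-12*(-5 + 4 + 15 - 12)))*18) = 1/(831258 + (77*(-12*2))*18) = 1/(831258 + (77*(-24))*18) = 1/(831258 - 1848*18) = 1/(831258 - 33264) = 1/797994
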